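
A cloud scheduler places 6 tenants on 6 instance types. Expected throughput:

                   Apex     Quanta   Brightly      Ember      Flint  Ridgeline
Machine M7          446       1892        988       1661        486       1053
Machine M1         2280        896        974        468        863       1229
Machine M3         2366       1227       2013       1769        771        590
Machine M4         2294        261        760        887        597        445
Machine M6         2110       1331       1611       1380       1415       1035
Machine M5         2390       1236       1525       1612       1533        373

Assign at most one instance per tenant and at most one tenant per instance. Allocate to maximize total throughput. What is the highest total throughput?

Maximum total: 10455 ops/s

Optimal: Apex→Machine M4 (2294 ops/s), Quanta→Machine M7 (1892 ops/s), Brightly→Machine M3 (2013 ops/s), Ember→Machine M5 (1612 ops/s), Flint→Machine M6 (1415 ops/s), Ridgeline→Machine M1 (1229 ops/s) — total 2294+1892+2013+1612+1415+1229 = 10455 ops/s.
Column-greedy (each instance in turn goes to its best remaining tenant) gives 8860 ops/s, worse by 1595.
Next-best assignment: Apex→Machine M4, Quanta→Machine M7, Brightly→Machine M3, Ember→Machine M6, Flint→Machine M5, Ridgeline→Machine M1 = 10341 ops/s.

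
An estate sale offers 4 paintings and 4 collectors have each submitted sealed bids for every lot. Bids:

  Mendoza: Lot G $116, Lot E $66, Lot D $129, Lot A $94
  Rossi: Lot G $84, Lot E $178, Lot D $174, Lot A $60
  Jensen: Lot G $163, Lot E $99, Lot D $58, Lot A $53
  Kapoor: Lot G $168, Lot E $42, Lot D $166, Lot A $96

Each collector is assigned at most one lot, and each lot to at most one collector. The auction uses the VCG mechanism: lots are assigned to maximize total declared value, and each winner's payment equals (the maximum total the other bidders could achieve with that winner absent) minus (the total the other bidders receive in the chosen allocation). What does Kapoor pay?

Efficient allocation: Mendoza→Lot A ($94), Rossi→Lot E ($178), Jensen→Lot G ($163), Kapoor→Lot D ($166); total welfare W = $601.
Kapoor receives Lot D at value $166, so the others get W − 166 = $435.
Without Kapoor: best allocation of the remaining 3 bidders over all 4 lots is Mendoza→Lot D ($129), Rossi→Lot E ($178), Jensen→Lot G ($163), total $470.
VCG payment = (others' best without Kapoor) − (others' welfare with Kapoor) = 470 − 435 = $35.

Kapoor pays $35.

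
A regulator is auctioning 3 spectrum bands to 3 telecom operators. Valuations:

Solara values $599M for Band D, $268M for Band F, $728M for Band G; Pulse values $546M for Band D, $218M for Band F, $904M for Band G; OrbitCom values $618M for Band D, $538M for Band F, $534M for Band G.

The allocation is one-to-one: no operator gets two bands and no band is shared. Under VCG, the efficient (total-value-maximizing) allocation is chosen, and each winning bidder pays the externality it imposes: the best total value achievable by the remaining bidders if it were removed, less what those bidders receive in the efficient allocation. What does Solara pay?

Solara pays $80M.

Efficient allocation: Solara→Band D ($599M), Pulse→Band G ($904M), OrbitCom→Band F ($538M); total welfare W = $2041M.
Solara receives Band D at value $599M, so the others get W − 599 = $1442M.
Without Solara: best allocation of the remaining 2 bidders over all 3 bands is Pulse→Band G ($904M), OrbitCom→Band D ($618M), total $1522M.
VCG payment = (others' best without Solara) − (others' welfare with Solara) = 1522 − 1442 = $80M.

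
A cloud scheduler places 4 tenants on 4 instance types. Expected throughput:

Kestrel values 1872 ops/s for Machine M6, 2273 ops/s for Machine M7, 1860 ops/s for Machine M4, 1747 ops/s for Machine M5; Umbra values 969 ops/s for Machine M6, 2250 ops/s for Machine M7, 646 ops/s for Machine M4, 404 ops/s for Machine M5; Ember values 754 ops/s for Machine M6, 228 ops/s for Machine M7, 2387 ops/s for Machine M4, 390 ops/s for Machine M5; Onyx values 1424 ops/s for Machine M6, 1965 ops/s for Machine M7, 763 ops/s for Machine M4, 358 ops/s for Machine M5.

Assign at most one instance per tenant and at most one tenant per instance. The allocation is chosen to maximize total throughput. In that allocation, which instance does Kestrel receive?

Kestrel receives Machine M5.

Optimal: Kestrel→Machine M5 (1747 ops/s), Umbra→Machine M7 (2250 ops/s), Ember→Machine M4 (2387 ops/s), Onyx→Machine M6 (1424 ops/s) — total 1747+2250+2387+1424 = 7808 ops/s.
Column-greedy (each instance in turn goes to its best remaining tenant) gives 6867 ops/s, worse by 941.
Swapping Kestrel↔Ember (Kestrel→Machine M4 1860 ops/s, Ember→Machine M5 390 ops/s) loses 1884.
Checked against all permutations: 7808 ops/s is optimal.
Kestrel's own top instance is Machine M7 (2273 ops/s), but forcing Kestrel→Machine M7 and reassigning the rest optimally gives only 6488 ops/s — worse by 1320.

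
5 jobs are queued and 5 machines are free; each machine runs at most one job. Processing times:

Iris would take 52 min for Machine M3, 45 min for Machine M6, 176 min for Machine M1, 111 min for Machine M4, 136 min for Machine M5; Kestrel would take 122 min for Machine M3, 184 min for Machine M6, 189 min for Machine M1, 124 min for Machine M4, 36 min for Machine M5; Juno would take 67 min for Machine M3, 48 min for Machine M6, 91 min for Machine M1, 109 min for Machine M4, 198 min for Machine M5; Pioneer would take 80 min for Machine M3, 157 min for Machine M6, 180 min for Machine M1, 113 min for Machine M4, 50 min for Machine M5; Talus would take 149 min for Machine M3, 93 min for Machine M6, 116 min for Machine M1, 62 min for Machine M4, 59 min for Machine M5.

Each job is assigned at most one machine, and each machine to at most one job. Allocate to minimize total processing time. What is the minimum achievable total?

This is the linear assignment problem.
Optimal: Iris→Machine M6 (45 min), Kestrel→Machine M5 (36 min), Juno→Machine M1 (91 min), Pioneer→Machine M3 (80 min), Talus→Machine M4 (62 min) — total 45+36+91+80+62 = 314 min.
Row-greedy (each job in turn takes its cheapest remaining machine) gives 377 min, worse by 63.
No other one-to-one assignment undercuts 314 min.

Min total: 314 min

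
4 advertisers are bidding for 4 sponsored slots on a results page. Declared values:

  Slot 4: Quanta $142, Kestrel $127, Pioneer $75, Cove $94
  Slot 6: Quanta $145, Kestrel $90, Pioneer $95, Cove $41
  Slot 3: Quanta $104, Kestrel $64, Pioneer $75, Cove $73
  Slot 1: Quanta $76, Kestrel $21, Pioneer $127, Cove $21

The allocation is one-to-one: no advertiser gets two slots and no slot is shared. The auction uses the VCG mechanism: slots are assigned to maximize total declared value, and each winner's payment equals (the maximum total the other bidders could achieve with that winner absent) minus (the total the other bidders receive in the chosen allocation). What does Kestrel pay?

Efficient allocation: Quanta→Slot 6 ($145), Kestrel→Slot 4 ($127), Pioneer→Slot 1 ($127), Cove→Slot 3 ($73); total welfare W = $472.
Kestrel receives Slot 4 at value $127, so the others get W − 127 = $345.
Without Kestrel: best allocation of the remaining 3 bidders over all 4 slots is Quanta→Slot 6 ($145), Pioneer→Slot 1 ($127), Cove→Slot 4 ($94), total $366.
VCG payment = (others' best without Kestrel) − (others' welfare with Kestrel) = 366 − 345 = $21.

Kestrel pays $21.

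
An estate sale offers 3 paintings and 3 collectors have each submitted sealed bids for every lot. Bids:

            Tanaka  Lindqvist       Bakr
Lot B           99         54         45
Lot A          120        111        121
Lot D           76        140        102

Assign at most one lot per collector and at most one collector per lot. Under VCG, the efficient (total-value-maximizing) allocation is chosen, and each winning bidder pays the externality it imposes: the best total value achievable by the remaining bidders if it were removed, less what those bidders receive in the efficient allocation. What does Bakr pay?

Bakr pays $21.

Efficient allocation: Tanaka→Lot B ($99), Lindqvist→Lot D ($140), Bakr→Lot A ($121); total welfare W = $360.
Bakr receives Lot A at value $121, so the others get W − 121 = $239.
Without Bakr: best allocation of the remaining 2 bidders over all 3 lots is Tanaka→Lot A ($120), Lindqvist→Lot D ($140), total $260.
VCG payment = (others' best without Bakr) − (others' welfare with Bakr) = 260 − 239 = $21.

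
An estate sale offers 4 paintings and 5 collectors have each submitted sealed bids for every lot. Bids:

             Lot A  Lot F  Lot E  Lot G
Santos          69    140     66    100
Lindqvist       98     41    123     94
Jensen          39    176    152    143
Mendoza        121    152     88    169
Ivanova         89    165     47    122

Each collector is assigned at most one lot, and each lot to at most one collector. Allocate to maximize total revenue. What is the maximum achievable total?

Max total: $584

Optimal: Lindqvist→Lot A ($98), Ivanova→Lot F ($165), Jensen→Lot E ($152), Mendoza→Lot G ($169) — total 98+165+152+169 = $584.
Column-greedy (each lot in turn goes to its best remaining collector) gives $542, worse by 42.
No other one-to-one assignment exceeds $584.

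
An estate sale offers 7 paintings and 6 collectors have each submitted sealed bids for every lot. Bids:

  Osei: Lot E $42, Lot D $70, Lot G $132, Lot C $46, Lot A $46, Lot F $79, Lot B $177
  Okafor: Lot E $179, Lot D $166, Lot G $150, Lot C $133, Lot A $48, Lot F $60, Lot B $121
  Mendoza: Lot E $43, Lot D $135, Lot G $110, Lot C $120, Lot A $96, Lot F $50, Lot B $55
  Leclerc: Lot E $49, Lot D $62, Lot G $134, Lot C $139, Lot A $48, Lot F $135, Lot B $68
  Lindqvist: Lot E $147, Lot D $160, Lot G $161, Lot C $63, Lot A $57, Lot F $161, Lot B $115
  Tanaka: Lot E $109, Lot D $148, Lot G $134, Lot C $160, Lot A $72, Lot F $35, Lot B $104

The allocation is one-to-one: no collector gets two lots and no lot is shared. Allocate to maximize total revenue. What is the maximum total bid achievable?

This is a one-to-one assignment (maximum-weight bipartite matching).
Optimal: Osei→Lot B ($177), Okafor→Lot E ($179), Mendoza→Lot D ($135), Leclerc→Lot F ($135), Lindqvist→Lot G ($161), Tanaka→Lot C ($160) — total 177+179+135+135+161+160 = $947.
Row-greedy (each collector in turn takes its best remaining lot) gives $863, worse by 84.

Maximum total: $947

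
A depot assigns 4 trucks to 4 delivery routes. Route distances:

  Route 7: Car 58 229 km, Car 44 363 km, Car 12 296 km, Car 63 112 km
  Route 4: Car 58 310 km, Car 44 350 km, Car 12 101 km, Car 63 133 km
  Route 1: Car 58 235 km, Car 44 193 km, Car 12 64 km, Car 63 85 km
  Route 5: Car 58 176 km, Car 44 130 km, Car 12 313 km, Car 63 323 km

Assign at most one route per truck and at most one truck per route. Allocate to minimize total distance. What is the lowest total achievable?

Minimum total: 545 km

Optimal: Car 58→Route 7 (229 km), Car 44→Route 5 (130 km), Car 12→Route 4 (101 km), Car 63→Route 1 (85 km) — total 229+130+101+85 = 545 km.
Every other assignment is strictly worse.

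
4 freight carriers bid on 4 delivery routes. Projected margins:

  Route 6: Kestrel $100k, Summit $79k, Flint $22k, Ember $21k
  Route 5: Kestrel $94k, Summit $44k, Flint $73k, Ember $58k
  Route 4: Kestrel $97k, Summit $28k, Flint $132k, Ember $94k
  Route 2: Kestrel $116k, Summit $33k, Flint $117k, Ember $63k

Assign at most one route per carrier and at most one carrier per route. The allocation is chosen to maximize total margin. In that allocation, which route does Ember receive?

Ember receives Route 5.

This is the linear assignment problem.
Optimal: Kestrel→Route 2 ($116k), Summit→Route 6 ($79k), Flint→Route 4 ($132k), Ember→Route 5 ($58k) — total 116+79+132+58 = $385k.
Ember's own top route is Route 4 ($94k), but forcing Ember→Route 4 and reassigning the rest optimally gives only $384k — worse by 1.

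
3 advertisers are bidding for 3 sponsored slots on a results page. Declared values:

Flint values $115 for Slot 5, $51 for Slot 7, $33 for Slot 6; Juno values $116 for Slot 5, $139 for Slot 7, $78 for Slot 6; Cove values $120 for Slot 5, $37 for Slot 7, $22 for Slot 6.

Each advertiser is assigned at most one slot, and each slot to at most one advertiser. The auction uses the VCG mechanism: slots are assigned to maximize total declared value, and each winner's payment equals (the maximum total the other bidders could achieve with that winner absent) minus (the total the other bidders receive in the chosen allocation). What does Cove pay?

Efficient allocation: Flint→Slot 6 ($33), Juno→Slot 7 ($139), Cove→Slot 5 ($120); total welfare W = $292.
Cove receives Slot 5 at value $120, so the others get W − 120 = $172.
Without Cove: best allocation of the remaining 2 bidders over all 3 slots is Flint→Slot 5 ($115), Juno→Slot 7 ($139), total $254.
VCG payment = (others' best without Cove) − (others' welfare with Cove) = 254 − 172 = $82.

Cove pays $82.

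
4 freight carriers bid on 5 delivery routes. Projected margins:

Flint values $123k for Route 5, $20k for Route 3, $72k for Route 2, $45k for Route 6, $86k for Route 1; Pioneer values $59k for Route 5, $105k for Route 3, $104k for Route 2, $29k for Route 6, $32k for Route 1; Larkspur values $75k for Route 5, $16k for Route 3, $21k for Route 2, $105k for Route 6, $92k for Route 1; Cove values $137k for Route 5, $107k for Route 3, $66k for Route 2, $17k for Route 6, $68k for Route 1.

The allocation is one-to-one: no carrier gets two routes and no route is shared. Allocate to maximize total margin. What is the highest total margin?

Optimal: Flint→Route 5 ($123k), Pioneer→Route 2 ($104k), Larkspur→Route 6 ($105k), Cove→Route 3 ($107k) — total 123+104+105+107 = $439k.
Row-greedy (each carrier in turn takes its best remaining route) gives $401k, worse by 38.
Next-best assignment: Flint→Route 1, Pioneer→Route 3, Larkspur→Route 6, Cove→Route 5 = $433k.
Swapping Flint↔Larkspur (Flint→Route 6 $45k, Larkspur→Route 5 $75k) loses 108.
Every other assignment is strictly worse.

Max total: $439k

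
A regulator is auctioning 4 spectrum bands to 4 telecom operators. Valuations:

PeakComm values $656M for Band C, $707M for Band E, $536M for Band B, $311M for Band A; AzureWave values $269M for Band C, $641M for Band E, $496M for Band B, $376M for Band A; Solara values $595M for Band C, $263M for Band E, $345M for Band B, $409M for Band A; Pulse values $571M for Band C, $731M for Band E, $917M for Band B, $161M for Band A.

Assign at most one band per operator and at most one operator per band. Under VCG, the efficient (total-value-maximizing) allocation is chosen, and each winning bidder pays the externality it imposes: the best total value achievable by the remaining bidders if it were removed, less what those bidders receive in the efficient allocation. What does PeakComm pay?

Efficient allocation: PeakComm→Band C ($656M), AzureWave→Band E ($641M), Solara→Band A ($409M), Pulse→Band B ($917M); total welfare W = $2623M.
PeakComm receives Band C at value $656M, so the others get W − 656 = $1967M.
Without PeakComm: best allocation of the remaining 3 bidders over all 4 bands is AzureWave→Band E ($641M), Solara→Band C ($595M), Pulse→Band B ($917M), total $2153M.
VCG payment = (others' best without PeakComm) − (others' welfare with PeakComm) = 2153 − 1967 = $186M.

PeakComm pays $186M.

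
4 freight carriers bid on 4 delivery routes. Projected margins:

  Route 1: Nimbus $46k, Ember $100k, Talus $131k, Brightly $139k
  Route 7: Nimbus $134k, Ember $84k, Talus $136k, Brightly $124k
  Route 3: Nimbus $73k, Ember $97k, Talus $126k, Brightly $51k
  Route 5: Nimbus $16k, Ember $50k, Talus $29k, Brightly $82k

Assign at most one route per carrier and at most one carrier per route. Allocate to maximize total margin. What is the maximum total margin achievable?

Treat this as an assignment problem: match each carrier to one route.
Optimal: Nimbus→Route 7 ($134k), Ember→Route 5 ($50k), Talus→Route 3 ($126k), Brightly→Route 1 ($139k) — total 134+50+126+139 = $449k.
Row-greedy (each carrier in turn takes its best remaining route) gives $442k, worse by 7.
No other one-to-one assignment exceeds $449k.

Max total: $449k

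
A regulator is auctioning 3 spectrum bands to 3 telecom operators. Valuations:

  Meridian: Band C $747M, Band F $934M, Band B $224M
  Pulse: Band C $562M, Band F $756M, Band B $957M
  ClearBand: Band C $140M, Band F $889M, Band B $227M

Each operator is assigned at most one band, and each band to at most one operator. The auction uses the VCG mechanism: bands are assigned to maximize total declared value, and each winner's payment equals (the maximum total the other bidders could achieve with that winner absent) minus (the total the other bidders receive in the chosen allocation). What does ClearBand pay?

Efficient allocation: Meridian→Band C ($747M), Pulse→Band B ($957M), ClearBand→Band F ($889M); total welfare W = $2593M.
ClearBand receives Band F at value $889M, so the others get W − 889 = $1704M.
Without ClearBand: best allocation of the remaining 2 bidders over all 3 bands is Meridian→Band F ($934M), Pulse→Band B ($957M), total $1891M.
VCG payment = (others' best without ClearBand) − (others' welfare with ClearBand) = 1891 − 1704 = $187M.

ClearBand pays $187M.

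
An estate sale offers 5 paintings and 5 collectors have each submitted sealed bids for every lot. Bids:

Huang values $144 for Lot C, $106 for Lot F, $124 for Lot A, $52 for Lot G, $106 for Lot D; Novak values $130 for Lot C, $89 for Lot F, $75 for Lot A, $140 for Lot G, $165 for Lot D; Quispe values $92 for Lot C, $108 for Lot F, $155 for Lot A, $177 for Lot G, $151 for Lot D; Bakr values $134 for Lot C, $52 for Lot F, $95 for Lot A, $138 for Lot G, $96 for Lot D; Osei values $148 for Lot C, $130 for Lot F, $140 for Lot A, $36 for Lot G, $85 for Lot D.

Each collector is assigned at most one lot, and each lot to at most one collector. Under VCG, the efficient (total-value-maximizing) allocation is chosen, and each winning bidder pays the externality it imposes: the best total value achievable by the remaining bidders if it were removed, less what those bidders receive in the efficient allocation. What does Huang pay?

Huang pays $28.

Efficient allocation: Huang→Lot C ($144), Novak→Lot D ($165), Quispe→Lot A ($155), Bakr→Lot G ($138), Osei→Lot F ($130); total welfare W = $732.
Huang receives Lot C at value $144, so the others get W − 144 = $588.
Without Huang: best allocation of the remaining 4 bidders over all 5 lots is Novak→Lot D ($165), Quispe→Lot G ($177), Bakr→Lot C ($134), Osei→Lot A ($140), total $616.
VCG payment = (others' best without Huang) − (others' welfare with Huang) = 616 − 588 = $28.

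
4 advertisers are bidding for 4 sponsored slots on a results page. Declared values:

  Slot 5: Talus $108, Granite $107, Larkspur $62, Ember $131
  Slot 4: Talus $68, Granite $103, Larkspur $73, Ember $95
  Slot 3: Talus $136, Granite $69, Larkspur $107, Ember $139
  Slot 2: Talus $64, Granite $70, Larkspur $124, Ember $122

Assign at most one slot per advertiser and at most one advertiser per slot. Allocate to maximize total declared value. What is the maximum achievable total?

Treat this as an assignment problem: match each advertiser to one slot.
Optimal: Talus→Slot 3 ($136), Granite→Slot 4 ($103), Larkspur→Slot 2 ($124), Ember→Slot 5 ($131) — total 136+103+124+131 = $494.
Next-best assignment: Talus→Slot 5, Granite→Slot 4, Larkspur→Slot 2, Ember→Slot 3 = $474.
Swapping Granite↔Larkspur (Granite→Slot 2 $70, Larkspur→Slot 4 $73) loses 84.
No other one-to-one assignment exceeds $494.

Max total: $494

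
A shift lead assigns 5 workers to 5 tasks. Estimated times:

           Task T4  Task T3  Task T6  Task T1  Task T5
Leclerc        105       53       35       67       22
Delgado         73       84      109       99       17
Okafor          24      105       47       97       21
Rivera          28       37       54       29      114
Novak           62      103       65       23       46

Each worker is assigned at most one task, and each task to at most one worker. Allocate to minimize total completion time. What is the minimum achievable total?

Optimal: Leclerc→Task T6 (35 min), Delgado→Task T5 (17 min), Okafor→Task T4 (24 min), Rivera→Task T3 (37 min), Novak→Task T1 (23 min) — total 35+17+24+37+23 = 136 min.
Row-greedy (each worker in turn takes its cheapest remaining task) gives 274 min, worse by 138.
Next-best assignment: Leclerc→Task T3, Delgado→Task T5, Okafor→Task T6, Rivera→Task T4, Novak→Task T1 = 168 min.
No other one-to-one assignment undercuts 136 min.

Minimum total: 136 min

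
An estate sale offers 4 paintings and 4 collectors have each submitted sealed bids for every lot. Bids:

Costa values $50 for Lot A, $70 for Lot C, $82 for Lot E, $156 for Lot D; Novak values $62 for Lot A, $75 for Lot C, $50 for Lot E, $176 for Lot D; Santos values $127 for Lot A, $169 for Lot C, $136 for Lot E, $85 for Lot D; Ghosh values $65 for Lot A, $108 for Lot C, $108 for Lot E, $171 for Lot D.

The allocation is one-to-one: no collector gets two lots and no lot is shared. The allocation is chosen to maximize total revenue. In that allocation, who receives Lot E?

This is a one-to-one assignment (maximum-weight bipartite matching).
Optimal: Costa→Lot A ($50), Novak→Lot D ($176), Santos→Lot C ($169), Ghosh→Lot E ($108) — total 50+176+169+108 = $503.
Column-greedy (each lot in turn goes to its best remaining collector) gives $493, worse by 10.
Swapping Ghosh↔Novak (Ghosh→Lot D $171, Novak→Lot E $50) loses 63.
Ghosh's own top lot is Lot D ($171), but forcing Ghosh→Lot D and reassigning the rest optimally gives only $484 — worse by 19.

Ghosh receives Lot E.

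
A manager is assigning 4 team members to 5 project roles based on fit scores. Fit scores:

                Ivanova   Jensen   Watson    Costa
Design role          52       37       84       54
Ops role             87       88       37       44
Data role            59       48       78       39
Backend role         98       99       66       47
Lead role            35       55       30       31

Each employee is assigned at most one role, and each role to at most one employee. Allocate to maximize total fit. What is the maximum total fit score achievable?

Max total: 318 pts

This is a one-to-one assignment (maximum-weight bipartite matching).
Optimal: Ivanova→Ops role (87 pts), Jensen→Backend role (99 pts), Watson→Data role (78 pts), Costa→Design role (54 pts) — total 87+99+78+54 = 318 pts.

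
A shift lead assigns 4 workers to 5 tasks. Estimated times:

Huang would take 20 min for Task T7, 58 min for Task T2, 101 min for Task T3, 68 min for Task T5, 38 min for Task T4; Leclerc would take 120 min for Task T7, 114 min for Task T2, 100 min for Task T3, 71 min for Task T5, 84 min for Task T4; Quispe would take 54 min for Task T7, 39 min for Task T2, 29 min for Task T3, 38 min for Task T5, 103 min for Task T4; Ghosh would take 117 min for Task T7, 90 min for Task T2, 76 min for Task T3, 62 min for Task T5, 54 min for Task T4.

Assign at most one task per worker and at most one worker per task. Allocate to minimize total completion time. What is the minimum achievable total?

Optimal: Huang→Task T7 (20 min), Leclerc→Task T5 (71 min), Quispe→Task T3 (29 min), Ghosh→Task T4 (54 min) — total 20+71+29+54 = 174 min.
Column-greedy (each task in turn goes to its cheapest remaining worker) gives 206 min, worse by 32.
Next-best assignment: Huang→Task T7, Leclerc→Task T5, Quispe→Task T2, Ghosh→Task T4 = 184 min.
Checked against all permutations: 174 min is optimal.

Minimum total: 174 min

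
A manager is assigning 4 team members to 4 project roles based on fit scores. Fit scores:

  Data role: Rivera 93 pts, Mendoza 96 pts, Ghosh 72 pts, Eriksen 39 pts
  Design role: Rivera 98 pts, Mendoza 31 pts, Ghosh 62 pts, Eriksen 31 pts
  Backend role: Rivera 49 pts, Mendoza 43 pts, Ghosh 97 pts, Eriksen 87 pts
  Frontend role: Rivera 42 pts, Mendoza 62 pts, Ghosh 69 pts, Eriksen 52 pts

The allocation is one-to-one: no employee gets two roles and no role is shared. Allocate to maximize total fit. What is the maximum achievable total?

Max total: 350 pts

Optimal: Rivera→Design role (98 pts), Mendoza→Data role (96 pts), Ghosh→Frontend role (69 pts), Eriksen→Backend role (87 pts) — total 98+96+69+87 = 350 pts.
Column-greedy (each role in turn goes to its best remaining employee) gives 343 pts, worse by 7.
No other one-to-one assignment exceeds 350 pts.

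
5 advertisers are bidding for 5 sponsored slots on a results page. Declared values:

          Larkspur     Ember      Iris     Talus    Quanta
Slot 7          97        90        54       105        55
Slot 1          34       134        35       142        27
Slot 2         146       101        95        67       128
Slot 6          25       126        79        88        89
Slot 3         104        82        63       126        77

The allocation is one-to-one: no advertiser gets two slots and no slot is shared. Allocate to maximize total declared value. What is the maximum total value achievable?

Maximum total: $564

Optimal: Larkspur→Slot 7 ($97), Ember→Slot 1 ($134), Iris→Slot 6 ($79), Talus→Slot 3 ($126), Quanta→Slot 2 ($128) — total 97+134+79+126+128 = $564.
Row-greedy (each advertiser in turn takes its best remaining slot) gives $540, worse by 24.
Swapping Talus↔Quanta (Talus→Slot 2 $67, Quanta→Slot 3 $77) loses 110.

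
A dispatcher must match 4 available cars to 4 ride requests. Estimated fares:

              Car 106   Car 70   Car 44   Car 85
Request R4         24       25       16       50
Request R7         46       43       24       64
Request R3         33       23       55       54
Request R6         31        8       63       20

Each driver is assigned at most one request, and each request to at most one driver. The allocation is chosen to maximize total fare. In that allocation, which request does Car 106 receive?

Optimal: Car 106→Request R3 ($33), Car 70→Request R7 ($43), Car 44→Request R6 ($63), Car 85→Request R4 ($50) — total 33+43+63+50 = $189.
Swapping Car 106↔Car 85 (Car 106→Request R4 $24, Car 85→Request R3 $54) loses 5.
No other one-to-one assignment exceeds $189.
Car 106's own top request is Request R7 ($46), but forcing Car 106→Request R7 and reassigning the rest optimally gives only $188 — worse by 1.

Car 106 receives Request R3.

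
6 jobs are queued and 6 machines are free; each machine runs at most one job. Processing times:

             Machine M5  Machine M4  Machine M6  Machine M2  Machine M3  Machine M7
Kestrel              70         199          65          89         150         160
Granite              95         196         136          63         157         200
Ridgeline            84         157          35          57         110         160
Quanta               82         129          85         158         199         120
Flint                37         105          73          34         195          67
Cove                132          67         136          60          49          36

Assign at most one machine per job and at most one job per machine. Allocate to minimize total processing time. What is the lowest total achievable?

Min total: 413 min

This is the linear assignment problem.
Optimal: Kestrel→Machine M5 (70 min), Granite→Machine M2 (63 min), Ridgeline→Machine M6 (35 min), Quanta→Machine M4 (129 min), Flint→Machine M7 (67 min), Cove→Machine M3 (49 min) — total 70+63+35+129+67+49 = 413 min.
Row-greedy (each job in turn takes its cheapest remaining machine) gives 486 min, worse by 73.
No other one-to-one assignment undercuts 413 min.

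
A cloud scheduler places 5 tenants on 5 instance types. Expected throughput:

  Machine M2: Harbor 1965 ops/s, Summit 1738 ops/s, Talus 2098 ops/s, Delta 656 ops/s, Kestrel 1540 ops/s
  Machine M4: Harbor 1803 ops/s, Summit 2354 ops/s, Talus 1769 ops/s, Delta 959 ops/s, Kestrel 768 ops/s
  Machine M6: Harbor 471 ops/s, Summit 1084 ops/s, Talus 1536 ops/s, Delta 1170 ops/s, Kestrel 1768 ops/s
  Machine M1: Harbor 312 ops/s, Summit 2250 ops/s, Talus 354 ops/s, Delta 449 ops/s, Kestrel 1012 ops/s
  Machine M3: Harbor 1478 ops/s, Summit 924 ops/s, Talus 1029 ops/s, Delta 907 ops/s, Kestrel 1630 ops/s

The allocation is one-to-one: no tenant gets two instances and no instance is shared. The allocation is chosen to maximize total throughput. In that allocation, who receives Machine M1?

This is a one-to-one assignment (maximum-weight bipartite matching).
Optimal: Harbor→Machine M4 (1803 ops/s), Summit→Machine M1 (2250 ops/s), Talus→Machine M2 (2098 ops/s), Delta→Machine M6 (1170 ops/s), Kestrel→Machine M3 (1630 ops/s) — total 1803+2250+2098+1170+1630 = 8951 ops/s.
Max-entry greedy (repeatedly take the single best remaining cell) gives 8147 ops/s, worse by 804.
Summit's own top instance is Machine M4 (2354 ops/s), but forcing Summit→Machine M4 and reassigning the rest optimally gives only 8147 ops/s — worse by 804.

Summit receives Machine M1.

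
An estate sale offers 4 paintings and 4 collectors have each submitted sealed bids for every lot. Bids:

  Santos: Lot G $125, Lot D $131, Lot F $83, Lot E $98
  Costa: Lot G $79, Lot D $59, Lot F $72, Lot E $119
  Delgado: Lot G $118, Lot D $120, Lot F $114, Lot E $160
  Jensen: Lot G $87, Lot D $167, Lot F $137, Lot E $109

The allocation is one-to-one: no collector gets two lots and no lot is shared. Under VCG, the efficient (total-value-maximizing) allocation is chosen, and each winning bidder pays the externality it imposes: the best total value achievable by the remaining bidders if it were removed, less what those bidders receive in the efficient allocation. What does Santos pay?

Efficient allocation: Santos→Lot G ($125), Costa→Lot E ($119), Delgado→Lot F ($114), Jensen→Lot D ($167); total welfare W = $525.
Santos receives Lot G at value $125, so the others get W − 125 = $400.
Without Santos: best allocation of the remaining 3 bidders over all 4 lots is Costa→Lot G ($79), Delgado→Lot E ($160), Jensen→Lot D ($167), total $406.
VCG payment = (others' best without Santos) − (others' welfare with Santos) = 406 − 400 = $6.

Santos pays $6.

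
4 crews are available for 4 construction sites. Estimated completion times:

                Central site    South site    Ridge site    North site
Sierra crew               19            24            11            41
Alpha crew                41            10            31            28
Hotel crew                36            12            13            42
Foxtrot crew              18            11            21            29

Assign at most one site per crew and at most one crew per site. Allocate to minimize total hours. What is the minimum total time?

Min total: 69 hours

This is a one-to-one assignment (minimum-cost bipartite matching).
Optimal: Sierra crew→Ridge site (11 hours), Alpha crew→North site (28 hours), Hotel crew→South site (12 hours), Foxtrot crew→Central site (18 hours) — total 11+28+12+18 = 69 hours.
Row-greedy (each crew in turn takes its cheapest remaining site) gives 86 hours, worse by 17.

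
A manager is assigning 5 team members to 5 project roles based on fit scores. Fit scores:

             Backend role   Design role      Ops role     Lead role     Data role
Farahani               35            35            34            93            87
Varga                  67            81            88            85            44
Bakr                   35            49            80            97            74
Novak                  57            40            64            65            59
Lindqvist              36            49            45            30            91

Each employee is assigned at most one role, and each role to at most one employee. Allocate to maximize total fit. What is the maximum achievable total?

This is a one-to-one assignment (maximum-weight bipartite matching).
Optimal: Farahani→Lead role (93 pts), Varga→Design role (81 pts), Bakr→Ops role (80 pts), Novak→Backend role (57 pts), Lindqvist→Data role (91 pts) — total 93+81+80+57+91 = 402 pts.
Max-entry greedy (repeatedly take the single best remaining cell) gives 368 pts, worse by 34.
Every other assignment is strictly worse.

Maximum total: 402 pts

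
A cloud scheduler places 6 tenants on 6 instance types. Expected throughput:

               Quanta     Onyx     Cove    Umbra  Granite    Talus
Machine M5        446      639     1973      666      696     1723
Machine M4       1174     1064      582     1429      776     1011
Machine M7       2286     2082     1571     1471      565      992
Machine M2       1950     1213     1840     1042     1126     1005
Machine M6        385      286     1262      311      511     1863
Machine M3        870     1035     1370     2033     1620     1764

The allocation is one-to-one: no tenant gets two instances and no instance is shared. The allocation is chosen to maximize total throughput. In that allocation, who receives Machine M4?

Optimal: Quanta→Machine M2 (1950 ops/s), Onyx→Machine M7 (2082 ops/s), Cove→Machine M5 (1973 ops/s), Umbra→Machine M4 (1429 ops/s), Granite→Machine M3 (1620 ops/s), Talus→Machine M6 (1863 ops/s) — total 1950+2082+1973+1429+1620+1863 = 10917 ops/s.
Column-greedy (each instance in turn goes to its best remaining tenant) gives 10384 ops/s, worse by 533.
Umbra's own top instance is Machine M3 (2033 ops/s), but forcing Umbra→Machine M3 and reassigning the rest optimally gives only 10677 ops/s — worse by 240.

Umbra receives Machine M4.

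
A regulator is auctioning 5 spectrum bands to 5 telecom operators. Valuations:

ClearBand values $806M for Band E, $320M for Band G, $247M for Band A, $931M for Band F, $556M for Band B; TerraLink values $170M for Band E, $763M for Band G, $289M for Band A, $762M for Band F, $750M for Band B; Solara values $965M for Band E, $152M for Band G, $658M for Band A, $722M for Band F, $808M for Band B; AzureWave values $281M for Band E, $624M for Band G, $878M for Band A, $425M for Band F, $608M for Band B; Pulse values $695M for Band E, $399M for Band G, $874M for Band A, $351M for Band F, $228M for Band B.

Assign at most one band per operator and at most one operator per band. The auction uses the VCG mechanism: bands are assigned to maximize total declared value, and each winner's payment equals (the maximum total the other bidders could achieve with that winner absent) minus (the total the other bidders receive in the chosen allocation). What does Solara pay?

Solara pays $88M.

Efficient allocation: ClearBand→Band F ($931M), TerraLink→Band B ($750M), Solara→Band E ($965M), AzureWave→Band G ($624M), Pulse→Band A ($874M); total welfare W = $4144M.
Solara receives Band E at value $965M, so the others get W − 965 = $3179M.
Without Solara: best allocation of the remaining 4 bidders over all 5 bands is ClearBand→Band F ($931M), TerraLink→Band G ($763M), AzureWave→Band A ($878M), Pulse→Band E ($695M), total $3267M.
VCG payment = (others' best without Solara) − (others' welfare with Solara) = 3267 − 3179 = $88M.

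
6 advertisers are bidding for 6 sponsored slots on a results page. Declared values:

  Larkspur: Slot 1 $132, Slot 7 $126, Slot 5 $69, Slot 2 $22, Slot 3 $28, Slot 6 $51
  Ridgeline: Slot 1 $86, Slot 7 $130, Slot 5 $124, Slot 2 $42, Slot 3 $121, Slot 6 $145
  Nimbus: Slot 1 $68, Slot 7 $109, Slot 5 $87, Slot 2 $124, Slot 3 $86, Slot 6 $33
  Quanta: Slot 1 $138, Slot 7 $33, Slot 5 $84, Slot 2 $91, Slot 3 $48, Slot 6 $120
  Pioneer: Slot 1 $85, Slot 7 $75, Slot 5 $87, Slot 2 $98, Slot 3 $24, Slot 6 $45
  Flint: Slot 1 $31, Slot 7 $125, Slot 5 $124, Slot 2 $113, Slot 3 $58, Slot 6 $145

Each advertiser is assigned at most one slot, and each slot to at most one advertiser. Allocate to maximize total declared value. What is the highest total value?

Optimal: Larkspur→Slot 7 ($126), Ridgeline→Slot 3 ($121), Nimbus→Slot 2 ($124), Quanta→Slot 1 ($138), Pioneer→Slot 5 ($87), Flint→Slot 6 ($145) — total 126+121+124+138+87+145 = $741.
Column-greedy (each slot in turn goes to its best remaining advertiser) gives $589, worse by 152.
No other one-to-one assignment exceeds $741.

Max total: $741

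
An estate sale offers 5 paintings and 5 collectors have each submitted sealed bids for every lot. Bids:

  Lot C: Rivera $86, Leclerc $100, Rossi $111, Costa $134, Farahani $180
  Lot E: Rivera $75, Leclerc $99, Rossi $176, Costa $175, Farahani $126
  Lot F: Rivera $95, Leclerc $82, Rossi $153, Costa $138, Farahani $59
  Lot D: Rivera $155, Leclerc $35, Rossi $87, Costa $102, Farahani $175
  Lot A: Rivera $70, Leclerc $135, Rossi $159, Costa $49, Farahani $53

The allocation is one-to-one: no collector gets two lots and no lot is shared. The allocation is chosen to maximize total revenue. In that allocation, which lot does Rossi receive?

Rossi receives Lot F.

Optimal: Rivera→Lot D ($155), Leclerc→Lot A ($135), Rossi→Lot F ($153), Costa→Lot E ($175), Farahani→Lot C ($180) — total 155+135+153+175+180 = $798.
Next-best assignment: Rivera→Lot D, Leclerc→Lot A, Rossi→Lot E, Costa→Lot F, Farahani→Lot C = $784.
Every other assignment is strictly worse.
Rossi's own top lot is Lot E ($176), but forcing Rossi→Lot E and reassigning the rest optimally gives only $784 — worse by 14.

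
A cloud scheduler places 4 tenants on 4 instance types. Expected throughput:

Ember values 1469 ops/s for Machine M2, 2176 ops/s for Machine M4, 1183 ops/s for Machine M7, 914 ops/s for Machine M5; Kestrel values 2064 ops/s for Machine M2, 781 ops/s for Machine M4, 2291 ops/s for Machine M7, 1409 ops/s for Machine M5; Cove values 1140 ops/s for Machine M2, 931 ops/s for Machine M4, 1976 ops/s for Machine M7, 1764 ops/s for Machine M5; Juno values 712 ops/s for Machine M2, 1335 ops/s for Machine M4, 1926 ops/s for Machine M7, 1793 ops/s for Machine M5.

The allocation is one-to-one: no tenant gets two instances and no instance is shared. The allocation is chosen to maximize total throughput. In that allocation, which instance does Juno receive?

Optimal: Ember→Machine M4 (2176 ops/s), Kestrel→Machine M2 (2064 ops/s), Cove→Machine M7 (1976 ops/s), Juno→Machine M5 (1793 ops/s) — total 2176+2064+1976+1793 = 8009 ops/s.
Max-entry greedy (repeatedly take the single best remaining cell) gives 7400 ops/s, worse by 609.
Next-best assignment: Ember→Machine M4, Kestrel→Machine M2, Cove→Machine M5, Juno→Machine M7 = 7930 ops/s.
Swapping Kestrel↔Cove (Kestrel→Machine M7 2291 ops/s, Cove→Machine M2 1140 ops/s) loses 609.
Juno's own top instance is Machine M7 (1926 ops/s), but forcing Juno→Machine M7 and reassigning the rest optimally gives only 7930 ops/s — worse by 79.

Juno receives Machine M5.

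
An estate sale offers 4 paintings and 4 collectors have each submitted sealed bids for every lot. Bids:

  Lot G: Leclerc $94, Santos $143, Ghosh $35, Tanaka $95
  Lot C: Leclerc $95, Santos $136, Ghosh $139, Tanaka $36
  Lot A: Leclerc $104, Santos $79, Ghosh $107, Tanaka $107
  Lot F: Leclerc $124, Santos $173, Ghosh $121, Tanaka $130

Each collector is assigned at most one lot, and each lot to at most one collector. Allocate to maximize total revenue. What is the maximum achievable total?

Treat this as an assignment problem: match each collector to one lot.
Optimal: Leclerc→Lot A ($104), Santos→Lot G ($143), Ghosh→Lot C ($139), Tanaka→Lot F ($130) — total 104+143+139+130 = $516.
Column-greedy (each lot in turn goes to its best remaining collector) gives $513, worse by 3.

Max total: $516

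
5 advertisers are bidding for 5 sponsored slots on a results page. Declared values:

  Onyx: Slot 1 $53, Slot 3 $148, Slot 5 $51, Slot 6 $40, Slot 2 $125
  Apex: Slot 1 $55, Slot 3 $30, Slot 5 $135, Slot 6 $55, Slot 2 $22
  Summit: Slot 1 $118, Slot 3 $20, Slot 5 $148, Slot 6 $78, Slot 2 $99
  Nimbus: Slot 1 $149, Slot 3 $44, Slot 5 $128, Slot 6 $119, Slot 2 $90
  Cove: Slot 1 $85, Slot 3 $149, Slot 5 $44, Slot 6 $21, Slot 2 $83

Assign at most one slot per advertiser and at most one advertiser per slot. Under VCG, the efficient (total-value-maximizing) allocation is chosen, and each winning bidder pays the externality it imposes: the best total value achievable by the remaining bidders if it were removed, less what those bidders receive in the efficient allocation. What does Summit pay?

Efficient allocation: Onyx→Slot 2 ($125), Apex→Slot 5 ($135), Summit→Slot 1 ($118), Nimbus→Slot 6 ($119), Cove→Slot 3 ($149); total welfare W = $646.
Summit receives Slot 1 at value $118, so the others get W − 118 = $528.
Without Summit: best allocation of the remaining 4 bidders over all 5 slots is Onyx→Slot 2 ($125), Apex→Slot 5 ($135), Nimbus→Slot 1 ($149), Cove→Slot 3 ($149), total $558.
VCG payment = (others' best without Summit) − (others' welfare with Summit) = 558 − 528 = $30.

Summit pays $30.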